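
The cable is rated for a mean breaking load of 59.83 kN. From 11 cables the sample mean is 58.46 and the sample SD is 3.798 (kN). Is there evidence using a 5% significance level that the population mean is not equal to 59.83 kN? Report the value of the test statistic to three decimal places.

H0: μ = 59.83; H1: μ ≠ 59.83 (one-sample t-test, two-sided).
t = (x̄ − μ₀)/(s/√n) = (58.46 − 59.83)/(3.798/√11) = -1.196
df = n − 1 = 10
Two-sided p-value ≈ 0.259
Since p ≈ 0.259 > α = 0.05, fail to reject H0; the evidence is not statistically significant.

-1.196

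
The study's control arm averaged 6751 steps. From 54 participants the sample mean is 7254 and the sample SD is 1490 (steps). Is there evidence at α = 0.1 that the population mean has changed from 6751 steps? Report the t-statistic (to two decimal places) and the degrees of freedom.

t = 2.48, df = 53

H0: μ = 6751; H1: μ ≠ 6751 (one-sample t-test, two-sided).
t = (x̄ − μ₀)/(s/√n) = (7254 − 6751)/(1490/√54) = 2.48
df = n − 1 = 53
Two-sided p-value ≈ 0.016
Since p ≈ 0.016 < α = 0.1, reject H0; the data support H1.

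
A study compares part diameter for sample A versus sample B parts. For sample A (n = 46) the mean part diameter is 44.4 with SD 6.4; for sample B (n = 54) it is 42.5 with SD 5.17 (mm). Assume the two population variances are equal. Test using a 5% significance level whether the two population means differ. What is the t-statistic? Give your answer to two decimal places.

1.64

Let group 1 = sample A, group 2 = sample B. H0: μ_1 = μ_2; H1: μ_1 ≠ μ_2 (two-sample pooled-variance t-test, two-sided).
s_p² = [(46−1)·6.4² + (54−1)·5.17²]/(46+54−2) = 33.2636
t = (44.4 − 42.5)/√[33.2636·(1/46 + 1/54)] = 1.64
df = n₁ + n₂ − 2 = 98
Two-sided p-value ≈ 0.104
Since p ≈ 0.104 > α = 0.05, fail to reject H0; the evidence is not statistically significant.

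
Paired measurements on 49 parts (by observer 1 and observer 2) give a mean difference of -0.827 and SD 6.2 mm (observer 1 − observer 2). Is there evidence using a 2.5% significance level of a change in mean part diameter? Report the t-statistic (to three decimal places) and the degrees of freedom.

H0: μ_d = 0; H1: μ_d ≠ 0 (paired t-test on the differences, two-sided).
t = d̄/(s_d/√n) = -0.827/(6.2/√49) = -0.934
df = n − 1 = 48
Two-sided p-value ≈ 0.3551
Since p ≈ 0.3551 > α = 0.025, fail to reject H0; the data do not provide sufficient evidence against H0.

t = -0.934, df = 48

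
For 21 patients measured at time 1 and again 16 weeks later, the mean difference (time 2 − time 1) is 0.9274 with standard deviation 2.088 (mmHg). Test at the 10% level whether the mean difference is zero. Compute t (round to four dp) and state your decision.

H0: μ_d = 0; H1: μ_d ≠ 0 (paired t-test on the differences, two-sided).
t = d̄/(s_d/√n) = 0.9274/(2.088/√21) = 2.0354
df = n − 1 = 20
Two-sided p-value ≈ 0.0553
Since p ≈ 0.0553 < α = 0.1, reject H0; the evidence is statistically significant.

t = 2.0354; reject H0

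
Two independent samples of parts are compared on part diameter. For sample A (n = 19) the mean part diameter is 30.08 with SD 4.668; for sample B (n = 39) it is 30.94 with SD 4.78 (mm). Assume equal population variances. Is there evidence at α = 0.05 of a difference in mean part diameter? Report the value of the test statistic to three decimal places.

-0.648

Let group 1 = sample A, group 2 = sample B. H0: μ_1 = μ_2; H1: μ_1 ≠ μ_2 (two-sample pooled-variance t-test, two-sided).
s_p² = [(19−1)·4.668² + (39−1)·4.78²]/(19+39−2) = 22.5083
t = (30.08 − 30.94)/√[22.5083·(1/19 + 1/39)] = -0.648
df = n₁ + n₂ − 2 = 56
Two-sided p-value ≈ 0.520
Since p ≈ 0.520 > α = 0.05, fail to reject H0; the data do not provide sufficient evidence against H0.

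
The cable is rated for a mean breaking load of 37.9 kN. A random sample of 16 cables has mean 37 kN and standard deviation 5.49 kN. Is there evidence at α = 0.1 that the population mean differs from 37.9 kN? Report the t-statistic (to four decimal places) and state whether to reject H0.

H0: μ = 37.9; H1: μ ≠ 37.9 (one-sample t-test, two-sided).
t = (x̄ − μ₀)/(s/√n) = (37 − 37.9)/(5.49/√16) = -0.6557
df = n − 1 = 15
Two-sided p-value ≈ 0.522
Since p ≈ 0.522 > α = 0.1, fail to reject H0; the evidence is not statistically significant.

t = -0.6557; fail to reject H0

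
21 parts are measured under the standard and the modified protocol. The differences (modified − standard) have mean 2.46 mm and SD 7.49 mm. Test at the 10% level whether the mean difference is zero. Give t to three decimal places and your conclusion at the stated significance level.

H0: μ_d = 0; H1: μ_d ≠ 0 (paired t-test on the differences, two-sided).
t = d̄/(s_d/√n) = 2.46/(7.49/√21) = 1.505
df = n − 1 = 20
Two-sided p-value ≈ 0.148
Since p ≈ 0.148 > α = 0.1, fail to reject H0; the data do not provide sufficient evidence against H0.

t = 1.505; fail to reject H0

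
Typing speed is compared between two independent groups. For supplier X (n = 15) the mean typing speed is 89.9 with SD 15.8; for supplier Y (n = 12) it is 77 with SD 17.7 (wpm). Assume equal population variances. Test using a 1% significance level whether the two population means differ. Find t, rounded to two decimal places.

2.00

Let group 1 = supplier X, group 2 = supplier Y. H0: μ_1 = μ_2; H1: μ_1 ≠ μ_2 (two-sample pooled-variance t-test, two-sided).
s_p² = [(15−1)·15.8² + (12−1)·17.7²]/(15+12−2) = 277.646
t = (89.9 − 77)/√[277.646·(1/15 + 1/12)] = 2.00
df = n₁ + n₂ − 2 = 25
Two-sided p-value ≈ 0.057
Since p ≈ 0.057 > α = 0.01, fail to reject H0; the data do not provide sufficient evidence against H0.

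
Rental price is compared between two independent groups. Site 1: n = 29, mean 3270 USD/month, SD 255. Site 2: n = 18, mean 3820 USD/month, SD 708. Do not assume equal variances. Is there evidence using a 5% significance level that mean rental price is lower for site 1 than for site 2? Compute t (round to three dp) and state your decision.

Let group 1 = site 1, group 2 = site 2. H0: μ_1 = μ_2; H1: μ_1 < μ_2 (Welch's two-sample t-test, left-tailed).
t = (x̄_1 − x̄_2)/√(s_1²/n_1 + s_2²/n_2) = (3270 − 3820)/√(255²/29 + 708²/18) = -3.171
Welch–Satterthwaite df ≈ 19.77
p-value = P(T ≤ -3.171) ≈ 0.002
Since p ≈ 0.002 < α = 0.05, reject H0; the evidence is statistically significant.

t = -3.171; reject H0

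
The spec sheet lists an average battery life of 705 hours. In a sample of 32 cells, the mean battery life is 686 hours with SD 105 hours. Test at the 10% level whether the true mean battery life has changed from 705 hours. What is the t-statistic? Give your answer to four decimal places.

H0: μ = 705; H1: μ ≠ 705 (one-sample t-test, two-sided).
t = (x̄ − μ₀)/(s/√n) = (686 − 705)/(105/√32) = -1.0236
df = n − 1 = 31
Two-sided p-value ≈ 0.3139
Since p ≈ 0.3139 > α = 0.1, fail to reject H0; the evidence is not statistically significant.

-1.0236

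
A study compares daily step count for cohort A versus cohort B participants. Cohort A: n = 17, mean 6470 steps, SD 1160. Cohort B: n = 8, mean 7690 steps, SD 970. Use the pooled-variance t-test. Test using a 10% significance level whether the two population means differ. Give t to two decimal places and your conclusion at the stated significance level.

t = -2.57; reject H0

Let group 1 = cohort A, group 2 = cohort B. H0: μ_1 = μ_2; H1: μ_1 ≠ μ_2 (two-sample pooled-variance t-test, two-sided).
s_p² = [(17−1)·1160² + (8−1)·970²]/(17+8−2) = 1222430
t = (6470 − 7690)/√[1222430·(1/17 + 1/8)] = -2.57
df = n₁ + n₂ − 2 = 23
Two-sided p-value ≈ 0.0170
Since p ≈ 0.0170 < α = 0.1, reject H0; the data support H1.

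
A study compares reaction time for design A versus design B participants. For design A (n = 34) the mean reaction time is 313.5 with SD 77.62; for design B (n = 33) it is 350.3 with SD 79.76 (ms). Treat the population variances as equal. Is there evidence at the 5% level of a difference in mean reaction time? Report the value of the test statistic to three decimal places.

-1.914

Let group 1 = design A, group 2 = design B. H0: μ_1 = μ_2; H1: μ_1 ≠ μ_2 (two-sample pooled-variance t-test, two-sided).
s_p² = [(34−1)·77.62² + (33−1)·79.76²]/(34+33−2) = 6190.67
t = (313.5 − 350.3)/√[6190.67·(1/34 + 1/33)] = -1.914
df = n₁ + n₂ − 2 = 65
Two-sided p-value ≈ 0.0600
Since p ≈ 0.0600 > α = 0.05, fail to reject H0; the evidence is not statistically significant.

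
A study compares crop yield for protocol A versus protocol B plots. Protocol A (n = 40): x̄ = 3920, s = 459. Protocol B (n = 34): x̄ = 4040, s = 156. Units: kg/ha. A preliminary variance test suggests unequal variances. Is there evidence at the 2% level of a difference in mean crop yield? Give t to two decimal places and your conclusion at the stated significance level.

Let group 1 = protocol A, group 2 = protocol B. H0: μ_1 = μ_2; H1: μ_1 ≠ μ_2 (Welch's two-sample t-test, two-sided).
t = (x̄_1 − x̄_2)/√(s_1²/n_1 + s_2²/n_2) = (3920 − 4040)/√(459²/40 + 156²/34) = -1.55
Welch–Satterthwaite df ≈ 49.25
Two-sided p-value ≈ 0.127
Since p ≈ 0.127 > α = 0.02, fail to reject H0; the evidence is not statistically significant.

t = -1.55; fail to reject H0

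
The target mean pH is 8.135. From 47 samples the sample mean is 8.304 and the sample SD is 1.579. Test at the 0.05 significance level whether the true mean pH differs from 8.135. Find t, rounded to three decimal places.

0.734

H0: μ = 8.135; H1: μ ≠ 8.135 (one-sample t-test, two-sided).
t = (x̄ − μ₀)/(s/√n) = (8.304 − 8.135)/(1.579/√47) = 0.734
df = n − 1 = 46
Two-sided p-value ≈ 0.4668
Since p ≈ 0.4668 > α = 0.05, fail to reject H0; the evidence is not statistically significant.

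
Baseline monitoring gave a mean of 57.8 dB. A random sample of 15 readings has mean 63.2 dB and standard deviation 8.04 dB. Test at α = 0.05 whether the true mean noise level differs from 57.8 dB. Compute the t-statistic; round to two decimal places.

2.60

H0: μ = 57.8; H1: μ ≠ 57.8 (one-sample t-test, two-sided).
t = (x̄ − μ₀)/(s/√n) = (63.2 − 57.8)/(8.04/√15) = 2.60
df = n − 1 = 14
Two-sided p-value ≈ 0.021
Since p ≈ 0.021 < α = 0.05, reject H0; the evidence is statistically significant.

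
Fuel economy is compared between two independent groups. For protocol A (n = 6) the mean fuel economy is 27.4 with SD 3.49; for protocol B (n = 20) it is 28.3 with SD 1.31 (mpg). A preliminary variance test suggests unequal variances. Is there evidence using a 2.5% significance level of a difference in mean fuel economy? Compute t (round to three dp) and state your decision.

t = -0.619; fail to reject H0

Let group 1 = protocol A, group 2 = protocol B. H0: μ_1 = μ_2; H1: μ_1 ≠ μ_2 (Welch's two-sample t-test, two-sided).
t = (x̄_1 − x̄_2)/√(s_1²/n_1 + s_2²/n_2) = (27.4 − 28.3)/√(3.49²/6 + 1.31²/20) = -0.619
Welch–Satterthwaite df ≈ 5.43
Two-sided p-value ≈ 0.561
Since p ≈ 0.561 > α = 0.025, fail to reject H0; the data do not provide sufficient evidence against H0.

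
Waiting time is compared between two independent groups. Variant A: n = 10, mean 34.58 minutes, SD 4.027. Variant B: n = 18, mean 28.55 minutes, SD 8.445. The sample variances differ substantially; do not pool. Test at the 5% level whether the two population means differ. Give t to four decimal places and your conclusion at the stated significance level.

Let group 1 = variant A, group 2 = variant B. H0: μ_1 = μ_2; H1: μ_1 ≠ μ_2 (Welch's two-sample t-test, two-sided).
t = (x̄_1 − x̄_2)/√(s_1²/n_1 + s_2²/n_2) = (34.58 − 28.55)/√(4.027²/10 + 8.445²/18) = 2.5518
Welch–Satterthwaite df ≈ 25.65
Two-sided p-value ≈ 0.0170
Since p ≈ 0.0170 < α = 0.05, reject H0; the data support H1.

t = 2.5518; reject H0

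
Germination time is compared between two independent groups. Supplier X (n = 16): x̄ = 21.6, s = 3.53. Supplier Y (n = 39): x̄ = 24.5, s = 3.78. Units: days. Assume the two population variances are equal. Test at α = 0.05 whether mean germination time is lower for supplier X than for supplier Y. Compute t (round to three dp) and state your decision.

Let group 1 = supplier X, group 2 = supplier Y. H0: μ_1 = μ_2; H1: μ_1 < μ_2 (two-sample pooled-variance t-test, left-tailed).
s_p² = [(16−1)·3.53² + (39−1)·3.78²]/(16+39−2) = 13.7712
t = (21.6 − 24.5)/√[13.7712·(1/16 + 1/39)] = -2.632
df = n₁ + n₂ − 2 = 53
p-value = P(T ≤ -2.632) ≈ 0.006
Since p ≈ 0.006 < α = 0.05, reject H0; the evidence is statistically significant.

t = -2.632; reject H0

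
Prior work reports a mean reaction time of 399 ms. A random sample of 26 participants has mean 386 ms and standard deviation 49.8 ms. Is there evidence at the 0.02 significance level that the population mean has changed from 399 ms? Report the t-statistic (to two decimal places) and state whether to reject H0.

t = -1.33; fail to reject H0

H0: μ = 399; H1: μ ≠ 399 (one-sample t-test, two-sided).
t = (x̄ − μ₀)/(s/√n) = (386 − 399)/(49.8/√26) = -1.33
df = n − 1 = 25
Two-sided p-value ≈ 0.195
Since p ≈ 0.195 > α = 0.02, fail to reject H0; the data do not provide sufficient evidence against H0.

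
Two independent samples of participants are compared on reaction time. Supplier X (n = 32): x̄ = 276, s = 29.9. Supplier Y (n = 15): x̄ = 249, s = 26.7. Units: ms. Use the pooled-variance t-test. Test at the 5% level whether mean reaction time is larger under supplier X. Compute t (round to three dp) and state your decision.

t = 2.981; reject H0

Let group 1 = supplier X, group 2 = supplier Y. H0: μ_1 = μ_2; H1: μ_1 > μ_2 (two-sample pooled-variance t-test, right-tailed).
s_p² = [(32−1)·29.9² + (15−1)·26.7²]/(32+15−2) = 837.662
t = (276 − 249)/√[837.662·(1/32 + 1/15)] = 2.981
df = n₁ + n₂ − 2 = 45
p-value = P(T ≥ 2.981) ≈ 0.002
Since p ≈ 0.002 < α = 0.05, reject H0; the evidence is statistically significant.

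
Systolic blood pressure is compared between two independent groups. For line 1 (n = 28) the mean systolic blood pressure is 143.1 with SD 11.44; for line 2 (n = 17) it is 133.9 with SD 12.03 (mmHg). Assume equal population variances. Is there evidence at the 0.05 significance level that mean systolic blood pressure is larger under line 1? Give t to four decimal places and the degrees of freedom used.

Let group 1 = line 1, group 2 = line 2. H0: μ_1 = μ_2; H1: μ_1 > μ_2 (two-sample pooled-variance t-test, right-tailed).
s_p² = [(28−1)·11.44² + (17−1)·12.03²]/(28+17−2) = 136.026
t = (143.1 − 133.9)/√[136.026·(1/28 + 1/17)] = 2.5655
df = n₁ + n₂ − 2 = 43
p-value = P(T ≥ 2.5655) ≈ 0.007
Since p ≈ 0.007 < α = 0.05, reject H0; the data support H1.

t = 2.5655, df = 43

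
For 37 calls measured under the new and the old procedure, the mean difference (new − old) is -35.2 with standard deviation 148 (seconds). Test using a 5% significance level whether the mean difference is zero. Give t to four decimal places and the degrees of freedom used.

t = -1.4467, df = 36

H0: μ_d = 0; H1: μ_d ≠ 0 (paired t-test on the differences, two-sided).
t = d̄/(s_d/√n) = -35.2/(148/√37) = -1.4467
df = n − 1 = 36
Two-sided p-value ≈ 0.1566
Since p ≈ 0.1566 > α = 0.05, fail to reject H0; the data do not provide sufficient evidence against H0.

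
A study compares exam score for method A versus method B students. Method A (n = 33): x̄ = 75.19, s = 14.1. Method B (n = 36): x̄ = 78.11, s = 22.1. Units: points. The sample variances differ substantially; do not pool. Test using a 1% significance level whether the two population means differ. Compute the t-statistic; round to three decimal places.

-0.660

Let group 1 = method A, group 2 = method B. H0: μ_1 = μ_2; H1: μ_1 ≠ μ_2 (Welch's two-sample t-test, two-sided).
t = (x̄_1 − x̄_2)/√(s_1²/n_1 + s_2²/n_2) = (75.19 − 78.11)/√(14.1²/33 + 22.1²/36) = -0.660
Welch–Satterthwaite df ≈ 60.04
Two-sided p-value ≈ 0.512
Since p ≈ 0.512 > α = 0.01, fail to reject H0; the data do not provide sufficient evidence against H0.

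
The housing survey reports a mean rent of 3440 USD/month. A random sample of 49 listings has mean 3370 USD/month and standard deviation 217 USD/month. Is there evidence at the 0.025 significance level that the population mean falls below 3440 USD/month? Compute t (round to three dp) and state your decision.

t = -2.258; reject H0

H0: μ = 3440; H1: μ < 3440 (one-sample t-test, left-tailed).
t = (x̄ − μ₀)/(s/√n) = (3370 − 3440)/(217/√49) = -2.258
df = n − 1 = 48
p-value = P(T ≤ -2.258) ≈ 0.0143
Since p ≈ 0.0143 < α = 0.025, reject H0; the evidence is statistically significant.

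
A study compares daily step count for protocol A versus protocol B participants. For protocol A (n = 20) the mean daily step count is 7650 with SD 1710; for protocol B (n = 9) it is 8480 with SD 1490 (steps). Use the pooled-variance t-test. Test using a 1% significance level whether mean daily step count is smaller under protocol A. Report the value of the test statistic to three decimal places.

-1.255

Let group 1 = protocol A, group 2 = protocol B. H0: μ_1 = μ_2; H1: μ_1 < μ_2 (two-sample pooled-variance t-test, left-tailed).
s_p² = [(20−1)·1710² + (9−1)·1490²]/(20+9−2) = 2715510
t = (7650 − 8480)/√[2715510·(1/20 + 1/9)] = -1.255
df = n₁ + n₂ − 2 = 27
p-value = P(T ≤ -1.255) ≈ 0.110
Since p ≈ 0.110 > α = 0.01, fail to reject H0; the evidence is not statistically significant.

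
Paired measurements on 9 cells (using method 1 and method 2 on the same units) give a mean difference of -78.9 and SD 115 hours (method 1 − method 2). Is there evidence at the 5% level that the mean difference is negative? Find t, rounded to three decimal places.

H0: μ_d = 0; H1: μ_d < 0 (paired t-test on the differences, left-tailed).
t = d̄/(s_d/√n) = -78.9/(115/√9) = -2.058
df = n − 1 = 8
p-value = P(T ≤ -2.058) ≈ 0.037
Since p ≈ 0.037 < α = 0.05, reject H0; the data support H1.

-2.058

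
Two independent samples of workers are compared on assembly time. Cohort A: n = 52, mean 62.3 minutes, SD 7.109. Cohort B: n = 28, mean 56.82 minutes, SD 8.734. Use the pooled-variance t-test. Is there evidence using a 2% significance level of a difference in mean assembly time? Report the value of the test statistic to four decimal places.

Let group 1 = cohort A, group 2 = cohort B. H0: μ_1 = μ_2; H1: μ_1 ≠ μ_2 (two-sample pooled-variance t-test, two-sided).
s_p² = [(52−1)·7.109² + (28−1)·8.734²]/(52+28−2) = 59.4496
t = (62.3 − 56.82)/√[59.4496·(1/52 + 1/28)] = 3.0321
df = n₁ + n₂ − 2 = 78
Two-sided p-value ≈ 0.0033
Since p ≈ 0.0033 < α = 0.02, reject H0; the evidence is statistically significant.

3.0321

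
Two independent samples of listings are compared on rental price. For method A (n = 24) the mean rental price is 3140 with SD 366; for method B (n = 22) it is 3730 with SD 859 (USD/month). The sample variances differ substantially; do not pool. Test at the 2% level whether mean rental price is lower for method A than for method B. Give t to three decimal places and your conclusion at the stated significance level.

Let group 1 = method A, group 2 = method B. H0: μ_1 = μ_2; H1: μ_1 < μ_2 (Welch's two-sample t-test, left-tailed).
t = (x̄_1 − x̄_2)/√(s_1²/n_1 + s_2²/n_2) = (3140 − 3730)/√(366²/24 + 859²/22) = -2.983
Welch–Satterthwaite df ≈ 27.87
p-value = P(T ≤ -2.983) ≈ 0.0029
Since p ≈ 0.0029 < α = 0.02, reject H0; the data support H1.

t = -2.983; reject H0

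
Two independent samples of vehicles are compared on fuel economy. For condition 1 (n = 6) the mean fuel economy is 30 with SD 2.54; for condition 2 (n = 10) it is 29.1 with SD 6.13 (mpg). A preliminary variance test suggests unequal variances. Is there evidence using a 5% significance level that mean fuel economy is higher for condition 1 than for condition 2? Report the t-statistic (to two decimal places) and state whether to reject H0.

Let group 1 = condition 1, group 2 = condition 2. H0: μ_1 = μ_2; H1: μ_1 > μ_2 (Welch's two-sample t-test, right-tailed).
t = (x̄_1 − x̄_2)/√(s_1²/n_1 + s_2²/n_2) = (30 − 29.1)/√(2.54²/6 + 6.13²/10) = 0.41
Welch–Satterthwaite df ≈ 12.98
p-value = P(T ≥ 0.41) ≈ 0.3445
Since p ≈ 0.3445 > α = 0.05, fail to reject H0; the evidence is not statistically significant.

t = 0.41; fail to reject H0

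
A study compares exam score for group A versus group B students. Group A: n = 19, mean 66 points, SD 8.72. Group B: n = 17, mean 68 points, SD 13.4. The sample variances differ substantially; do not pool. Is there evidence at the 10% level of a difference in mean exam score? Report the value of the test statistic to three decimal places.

-0.524

Let group 1 = group A, group 2 = group B. H0: μ_1 = μ_2; H1: μ_1 ≠ μ_2 (Welch's two-sample t-test, two-sided).
t = (x̄_1 − x̄_2)/√(s_1²/n_1 + s_2²/n_2) = (66 − 68)/√(8.72²/19 + 13.4²/17) = -0.524
Welch–Satterthwaite df ≈ 26.98
Two-sided p-value ≈ 0.6045
Since p ≈ 0.6045 > α = 0.1, fail to reject H0; the data do not provide sufficient evidence against H0.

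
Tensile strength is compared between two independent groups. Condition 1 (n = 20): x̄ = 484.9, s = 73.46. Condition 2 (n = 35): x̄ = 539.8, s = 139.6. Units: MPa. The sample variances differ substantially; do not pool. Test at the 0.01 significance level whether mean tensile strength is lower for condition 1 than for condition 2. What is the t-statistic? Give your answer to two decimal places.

-1.91

Let group 1 = condition 1, group 2 = condition 2. H0: μ_1 = μ_2; H1: μ_1 < μ_2 (Welch's two-sample t-test, left-tailed).
t = (x̄_1 − x̄_2)/√(s_1²/n_1 + s_2²/n_2) = (484.9 − 539.8)/√(73.46²/20 + 139.6²/35) = -1.91
Welch–Satterthwaite df ≈ 52.76
p-value = P(T ≤ -1.91) ≈ 0.0308
Since p ≈ 0.0308 > α = 0.01, fail to reject H0; the data do not provide sufficient evidence against H0.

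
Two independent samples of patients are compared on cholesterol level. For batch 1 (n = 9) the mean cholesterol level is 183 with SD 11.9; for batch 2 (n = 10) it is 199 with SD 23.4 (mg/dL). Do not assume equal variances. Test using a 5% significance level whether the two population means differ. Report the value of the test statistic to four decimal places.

Let group 1 = batch 1, group 2 = batch 2. H0: μ_1 = μ_2; H1: μ_1 ≠ μ_2 (Welch's two-sample t-test, two-sided).
t = (x̄_1 − x̄_2)/√(s_1²/n_1 + s_2²/n_2) = (183 − 199)/√(11.9²/9 + 23.4²/10) = -1.9057
Welch–Satterthwaite df ≈ 13.65
Two-sided p-value ≈ 0.078
Since p ≈ 0.078 > α = 0.05, fail to reject H0; the evidence is not statistically significant.

-1.9057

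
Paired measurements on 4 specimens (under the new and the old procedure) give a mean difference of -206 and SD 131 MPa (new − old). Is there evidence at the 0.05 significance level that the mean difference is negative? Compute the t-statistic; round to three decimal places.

H0: μ_d = 0; H1: μ_d < 0 (paired t-test on the differences, left-tailed).
t = d̄/(s_d/√n) = -206/(131/√4) = -3.145
df = n − 1 = 3
p-value = P(T ≤ -3.145) ≈ 0.0257
Since p ≈ 0.0257 < α = 0.05, reject H0; the data support H1.

-3.145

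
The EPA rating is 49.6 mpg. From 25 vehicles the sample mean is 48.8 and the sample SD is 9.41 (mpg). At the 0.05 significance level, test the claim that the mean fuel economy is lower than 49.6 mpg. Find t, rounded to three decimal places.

H0: μ = 49.6; H1: μ < 49.6 (one-sample t-test, left-tailed).
t = (x̄ − μ₀)/(s/√n) = (48.8 − 49.6)/(9.41/√25) = -0.425
df = n − 1 = 24
p-value = P(T ≤ -0.425) ≈ 0.3373
Since p ≈ 0.3373 > α = 0.05, fail to reject H0; the data do not provide sufficient evidence against H0.

-0.425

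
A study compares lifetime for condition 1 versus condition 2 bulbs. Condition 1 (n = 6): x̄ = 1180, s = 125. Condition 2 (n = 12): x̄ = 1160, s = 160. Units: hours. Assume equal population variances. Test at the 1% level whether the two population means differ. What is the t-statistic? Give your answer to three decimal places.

Let group 1 = condition 1, group 2 = condition 2. H0: μ_1 = μ_2; H1: μ_1 ≠ μ_2 (two-sample pooled-variance t-test, two-sided).
s_p² = [(6−1)·125² + (12−1)·160²]/(6+12−2) = 22482.8
t = (1180 − 1160)/√[22482.8·(1/6 + 1/12)] = 0.267
df = n₁ + n₂ − 2 = 16
Two-sided p-value ≈ 0.7931
Since p ≈ 0.7931 > α = 0.01, fail to reject H0; the data do not provide sufficient evidence against H0.

0.267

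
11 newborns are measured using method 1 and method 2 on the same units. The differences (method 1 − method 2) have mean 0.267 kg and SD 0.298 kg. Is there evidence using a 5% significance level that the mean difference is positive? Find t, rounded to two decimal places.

H0: μ_d = 0; H1: μ_d > 0 (paired t-test on the differences, right-tailed).
t = d̄/(s_d/√n) = 0.267/(0.298/√11) = 2.97
df = n − 1 = 10
p-value = P(T ≥ 2.97) ≈ 0.007
Since p ≈ 0.007 < α = 0.05, reject H0; the evidence is statistically significant.

2.97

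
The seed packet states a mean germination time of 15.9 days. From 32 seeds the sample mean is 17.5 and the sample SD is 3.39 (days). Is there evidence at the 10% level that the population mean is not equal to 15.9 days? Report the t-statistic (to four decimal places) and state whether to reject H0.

H0: μ = 15.9; H1: μ ≠ 15.9 (one-sample t-test, two-sided).
t = (x̄ − μ₀)/(s/√n) = (17.5 − 15.9)/(3.39/√32) = 2.6699
df = n − 1 = 31
Two-sided p-value ≈ 0.012
Since p ≈ 0.012 < α = 0.1, reject H0; the data support H1.

t = 2.6699; reject H0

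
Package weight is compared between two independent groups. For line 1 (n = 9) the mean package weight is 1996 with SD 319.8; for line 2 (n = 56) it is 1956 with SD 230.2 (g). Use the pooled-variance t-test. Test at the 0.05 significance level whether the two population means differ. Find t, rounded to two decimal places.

0.46

Let group 1 = line 1, group 2 = line 2. H0: μ_1 = μ_2; H1: μ_1 ≠ μ_2 (two-sample pooled-variance t-test, two-sided).
s_p² = [(9−1)·319.8² + (56−1)·230.2²]/(9+56−2) = 59249.8
t = (1996 − 1956)/√[59249.8·(1/9 + 1/56)] = 0.46
df = n₁ + n₂ − 2 = 63
Two-sided p-value ≈ 0.6488
Since p ≈ 0.6488 > α = 0.05, fail to reject H0; the data do not provide sufficient evidence against H0.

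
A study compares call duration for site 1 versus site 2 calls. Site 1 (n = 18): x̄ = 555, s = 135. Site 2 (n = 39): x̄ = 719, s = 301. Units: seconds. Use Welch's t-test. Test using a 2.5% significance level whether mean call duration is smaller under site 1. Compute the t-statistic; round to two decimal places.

Let group 1 = site 1, group 2 = site 2. H0: μ_1 = μ_2; H1: μ_1 < μ_2 (Welch's two-sample t-test, left-tailed).
t = (x̄_1 − x̄_2)/√(s_1²/n_1 + s_2²/n_2) = (555 − 719)/√(135²/18 + 301²/39) = -2.84
Welch–Satterthwaite df ≈ 54.99
p-value = P(T ≤ -2.84) ≈ 0.0032
Since p ≈ 0.0032 < α = 0.025, reject H0; the data support H1.

-2.84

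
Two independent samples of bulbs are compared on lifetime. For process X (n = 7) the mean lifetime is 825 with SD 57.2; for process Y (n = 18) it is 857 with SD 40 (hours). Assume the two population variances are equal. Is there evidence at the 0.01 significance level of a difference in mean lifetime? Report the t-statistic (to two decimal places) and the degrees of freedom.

t = -1.59, df = 23

Let group 1 = process X, group 2 = process Y. H0: μ_1 = μ_2; H1: μ_1 ≠ μ_2 (two-sample pooled-variance t-test, two-sided).
s_p² = [(7−1)·57.2² + (18−1)·40²]/(7+18−2) = 2036.13
t = (825 − 857)/√[2036.13·(1/7 + 1/18)] = -1.59
df = n₁ + n₂ − 2 = 23
Two-sided p-value ≈ 0.125
Since p ≈ 0.125 > α = 0.01, fail to reject H0; the data do not provide sufficient evidence against H0.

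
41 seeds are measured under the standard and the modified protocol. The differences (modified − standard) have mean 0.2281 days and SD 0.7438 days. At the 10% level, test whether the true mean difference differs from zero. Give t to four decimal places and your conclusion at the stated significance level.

H0: μ_d = 0; H1: μ_d ≠ 0 (paired t-test on the differences, two-sided).
t = d̄/(s_d/√n) = 0.2281/(0.7438/√41) = 1.9636
df = n − 1 = 40
Two-sided p-value ≈ 0.057
Since p ≈ 0.057 < α = 0.1, reject H0; the data support H1.

t = 1.9636; reject H0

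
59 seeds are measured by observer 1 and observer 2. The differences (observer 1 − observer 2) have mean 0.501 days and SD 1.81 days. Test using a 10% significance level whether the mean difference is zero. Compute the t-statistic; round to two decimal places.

H0: μ_d = 0; H1: μ_d ≠ 0 (paired t-test on the differences, two-sided).
t = d̄/(s_d/√n) = 0.501/(1.81/√59) = 2.13
df = n − 1 = 58
Two-sided p-value ≈ 0.038
Since p ≈ 0.038 < α = 0.1, reject H0; the data support H1.

2.13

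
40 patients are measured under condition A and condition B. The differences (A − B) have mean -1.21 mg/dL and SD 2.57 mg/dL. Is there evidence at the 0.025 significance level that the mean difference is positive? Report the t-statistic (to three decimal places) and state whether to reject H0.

t = -2.978; fail to reject H0

H0: μ_d = 0; H1: μ_d > 0 (paired t-test on the differences, right-tailed).
t = d̄/(s_d/√n) = -1.21/(2.57/√40) = -2.978
df = n − 1 = 39
p-value = P(T ≥ -2.978) ≈ 0.998
Since p ≈ 0.998 > α = 0.025, fail to reject H0; the data do not provide sufficient evidence against H0.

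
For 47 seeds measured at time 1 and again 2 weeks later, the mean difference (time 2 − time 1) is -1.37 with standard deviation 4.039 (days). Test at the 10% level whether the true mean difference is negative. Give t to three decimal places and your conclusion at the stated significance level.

t = -2.325; reject H0

H0: μ_d = 0; H1: μ_d < 0 (paired t-test on the differences, left-tailed).
t = d̄/(s_d/√n) = -1.37/(4.039/√47) = -2.325
df = n − 1 = 46
p-value = P(T ≤ -2.325) ≈ 0.012
Since p ≈ 0.012 < α = 0.1, reject H0; the data support H1.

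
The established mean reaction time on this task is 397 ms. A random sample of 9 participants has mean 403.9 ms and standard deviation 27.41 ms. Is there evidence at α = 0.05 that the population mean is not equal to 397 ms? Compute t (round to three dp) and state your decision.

H0: μ = 397; H1: μ ≠ 397 (one-sample t-test, two-sided).
t = (x̄ − μ₀)/(s/√n) = (403.9 − 397)/(27.41/√9) = 0.755
df = n − 1 = 8
Two-sided p-value ≈ 0.4718
Since p ≈ 0.4718 > α = 0.05, fail to reject H0; the data do not provide sufficient evidence against H0.

t = 0.755; fail to reject H0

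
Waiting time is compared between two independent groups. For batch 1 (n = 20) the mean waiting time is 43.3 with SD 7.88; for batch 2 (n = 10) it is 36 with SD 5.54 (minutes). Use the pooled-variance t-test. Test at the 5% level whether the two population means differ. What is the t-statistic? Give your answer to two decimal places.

Let group 1 = batch 1, group 2 = batch 2. H0: μ_1 = μ_2; H1: μ_1 ≠ μ_2 (two-sample pooled-variance t-test, two-sided).
s_p² = [(20−1)·7.88² + (10−1)·5.54²]/(20+10−2) = 52.0006
t = (43.3 − 36)/√[52.0006·(1/20 + 1/10)] = 2.61
df = n₁ + n₂ − 2 = 28
Two-sided p-value ≈ 0.014
Since p ≈ 0.014 < α = 0.05, reject H0; the data support H1.

2.61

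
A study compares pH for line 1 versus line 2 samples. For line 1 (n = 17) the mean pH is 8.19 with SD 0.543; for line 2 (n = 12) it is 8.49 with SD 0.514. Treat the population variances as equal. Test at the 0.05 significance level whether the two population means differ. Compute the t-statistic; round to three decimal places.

-1.497

Let group 1 = line 1, group 2 = line 2. H0: μ_1 = μ_2; H1: μ_1 ≠ μ_2 (two-sample pooled-variance t-test, two-sided).
s_p² = [(17−1)·0.543² + (12−1)·0.514²]/(17+12−2) = 0.282361
t = (8.19 − 8.49)/√[0.282361·(1/17 + 1/12)] = -1.497
df = n₁ + n₂ − 2 = 27
Two-sided p-value ≈ 0.146
Since p ≈ 0.146 > α = 0.05, fail to reject H0; the data do not provide sufficient evidence against H0.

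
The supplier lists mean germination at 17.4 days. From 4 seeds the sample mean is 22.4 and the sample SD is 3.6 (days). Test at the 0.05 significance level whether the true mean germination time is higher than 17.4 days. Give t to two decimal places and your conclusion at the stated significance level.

H0: μ = 17.4; H1: μ > 17.4 (one-sample t-test, right-tailed).
t = (x̄ − μ₀)/(s/√n) = (22.4 − 17.4)/(3.6/√4) = 2.78
df = n − 1 = 3
p-value = P(T ≥ 2.78) ≈ 0.0346
Since p ≈ 0.0346 < α = 0.05, reject H0; the evidence is statistically significant.

t = 2.78; reject H0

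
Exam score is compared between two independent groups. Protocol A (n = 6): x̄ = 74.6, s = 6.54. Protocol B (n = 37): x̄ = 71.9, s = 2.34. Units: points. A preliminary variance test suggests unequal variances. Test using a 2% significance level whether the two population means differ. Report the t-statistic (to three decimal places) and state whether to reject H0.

Let group 1 = protocol A, group 2 = protocol B. H0: μ_1 = μ_2; H1: μ_1 ≠ μ_2 (Welch's two-sample t-test, two-sided).
t = (x̄_1 − x̄_2)/√(s_1²/n_1 + s_2²/n_2) = (74.6 − 71.9)/√(6.54²/6 + 2.34²/37) = 1.001
Welch–Satterthwaite df ≈ 5.21
Two-sided p-value ≈ 0.361
Since p ≈ 0.361 > α = 0.02, fail to reject H0; the evidence is not statistically significant.

t = 1.001; fail to reject H0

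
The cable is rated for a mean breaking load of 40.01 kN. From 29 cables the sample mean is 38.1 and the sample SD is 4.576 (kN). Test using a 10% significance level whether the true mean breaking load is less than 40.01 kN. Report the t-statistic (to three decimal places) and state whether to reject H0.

t = -2.248; reject H0

H0: μ = 40.01; H1: μ < 40.01 (one-sample t-test, left-tailed).
t = (x̄ − μ₀)/(s/√n) = (38.1 − 40.01)/(4.576/√29) = -2.248
df = n − 1 = 28
p-value = P(T ≤ -2.248) ≈ 0.0163
Since p ≈ 0.0163 < α = 0.1, reject H0; the data support H1.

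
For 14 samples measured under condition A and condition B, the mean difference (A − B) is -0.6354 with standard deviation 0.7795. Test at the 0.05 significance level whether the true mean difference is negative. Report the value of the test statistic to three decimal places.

-3.050

H0: μ_d = 0; H1: μ_d < 0 (paired t-test on the differences, left-tailed).
t = d̄/(s_d/√n) = -0.6354/(0.7795/√14) = -3.050
df = n − 1 = 13
p-value = P(T ≤ -3.050) ≈ 0.005
Since p ≈ 0.005 < α = 0.05, reject H0; the data support H1.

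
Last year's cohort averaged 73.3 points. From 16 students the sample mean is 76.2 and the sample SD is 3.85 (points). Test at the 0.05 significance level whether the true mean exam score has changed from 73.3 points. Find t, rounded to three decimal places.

3.013

H0: μ = 73.3; H1: μ ≠ 73.3 (one-sample t-test, two-sided).
t = (x̄ − μ₀)/(s/√n) = (76.2 − 73.3)/(3.85/√16) = 3.013
df = n − 1 = 15
Two-sided p-value ≈ 0.0087
Since p ≈ 0.0087 < α = 0.05, reject H0; the data support H1.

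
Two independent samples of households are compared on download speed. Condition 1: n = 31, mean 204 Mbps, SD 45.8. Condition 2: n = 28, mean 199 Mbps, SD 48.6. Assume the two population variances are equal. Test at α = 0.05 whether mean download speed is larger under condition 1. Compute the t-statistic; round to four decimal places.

Let group 1 = condition 1, group 2 = condition 2. H0: μ_1 = μ_2; H1: μ_1 > μ_2 (two-sample pooled-variance t-test, right-tailed).
s_p² = [(31−1)·45.8² + (28−1)·48.6²]/(31+28−2) = 2222.84
t = (204 − 199)/√[2222.84·(1/31 + 1/28)] = 0.4068
df = n₁ + n₂ − 2 = 57
p-value = P(T ≥ 0.4068) ≈ 0.3429
Since p ≈ 0.3429 > α = 0.05, fail to reject H0; the data do not provide sufficient evidence against H0.

0.4068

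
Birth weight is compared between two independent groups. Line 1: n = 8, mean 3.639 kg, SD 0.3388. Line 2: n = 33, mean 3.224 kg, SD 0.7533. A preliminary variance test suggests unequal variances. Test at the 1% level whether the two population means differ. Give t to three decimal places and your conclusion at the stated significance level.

Let group 1 = line 1, group 2 = line 2. H0: μ_1 = μ_2; H1: μ_1 ≠ μ_2 (Welch's two-sample t-test, two-sided).
t = (x̄_1 − x̄_2)/√(s_1²/n_1 + s_2²/n_2) = (3.639 − 3.224)/√(0.3388²/8 + 0.7533²/33) = 2.337
Welch–Satterthwaite df ≈ 25.74
Two-sided p-value ≈ 0.0275
Since p ≈ 0.0275 > α = 0.01, fail to reject H0; the data do not provide sufficient evidence against H0.

t = 2.337; fail to reject H0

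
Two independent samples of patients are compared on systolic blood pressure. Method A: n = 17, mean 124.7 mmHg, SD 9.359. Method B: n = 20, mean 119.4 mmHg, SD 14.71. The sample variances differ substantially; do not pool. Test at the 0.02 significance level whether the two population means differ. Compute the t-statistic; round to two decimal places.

Let group 1 = method A, group 2 = method B. H0: μ_1 = μ_2; H1: μ_1 ≠ μ_2 (Welch's two-sample t-test, two-sided).
t = (x̄_1 − x̄_2)/√(s_1²/n_1 + s_2²/n_2) = (124.7 − 119.4)/√(9.359²/17 + 14.71²/20) = 1.33
Welch–Satterthwaite df ≈ 32.62
Two-sided p-value ≈ 0.1940
Since p ≈ 0.1940 > α = 0.02, fail to reject H0; the data do not provide sufficient evidence against H0.

1.33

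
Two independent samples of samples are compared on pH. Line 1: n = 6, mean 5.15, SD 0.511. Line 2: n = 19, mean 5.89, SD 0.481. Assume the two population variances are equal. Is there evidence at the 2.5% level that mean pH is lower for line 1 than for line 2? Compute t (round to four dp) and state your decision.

t = -3.2403; reject H0

Let group 1 = line 1, group 2 = line 2. H0: μ_1 = μ_2; H1: μ_1 < μ_2 (two-sample pooled-variance t-test, left-tailed).
s_p² = [(6−1)·0.511² + (19−1)·0.481²]/(6+19−2) = 0.237831
t = (5.15 − 5.89)/√[0.237831·(1/6 + 1/19)] = -3.2403
df = n₁ + n₂ − 2 = 23
p-value = P(T ≤ -3.2403) ≈ 0.002
Since p ≈ 0.002 < α = 0.025, reject H0; the evidence is statistically significant.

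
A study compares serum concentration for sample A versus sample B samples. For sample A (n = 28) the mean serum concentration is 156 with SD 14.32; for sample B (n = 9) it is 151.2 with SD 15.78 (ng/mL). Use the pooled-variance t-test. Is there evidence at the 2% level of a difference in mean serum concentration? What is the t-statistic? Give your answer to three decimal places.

Let group 1 = sample A, group 2 = sample B. H0: μ_1 = μ_2; H1: μ_1 ≠ μ_2 (two-sample pooled-variance t-test, two-sided).
s_p² = [(28−1)·14.32² + (9−1)·15.78²]/(28+9−2) = 215.107
t = (156 − 151.2)/√[215.107·(1/28 + 1/9)] = 0.854
df = n₁ + n₂ − 2 = 35
Two-sided p-value ≈ 0.3989
Since p ≈ 0.3989 > α = 0.02, fail to reject H0; the evidence is not statistically significant.

0.854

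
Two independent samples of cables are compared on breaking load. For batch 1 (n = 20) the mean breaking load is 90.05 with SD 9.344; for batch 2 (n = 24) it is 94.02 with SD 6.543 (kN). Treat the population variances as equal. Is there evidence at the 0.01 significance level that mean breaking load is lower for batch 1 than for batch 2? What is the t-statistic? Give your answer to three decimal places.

-1.653

Let group 1 = batch 1, group 2 = batch 2. H0: μ_1 = μ_2; H1: μ_1 < μ_2 (two-sample pooled-variance t-test, left-tailed).
s_p² = [(20−1)·9.344² + (24−1)·6.543²]/(20+24−2) = 62.9416
t = (90.05 − 94.02)/√[62.9416·(1/20 + 1/24)] = -1.653
df = n₁ + n₂ − 2 = 42
p-value = P(T ≤ -1.653) ≈ 0.053
Since p ≈ 0.053 > α = 0.01, fail to reject H0; the data do not provide sufficient evidence against H0.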